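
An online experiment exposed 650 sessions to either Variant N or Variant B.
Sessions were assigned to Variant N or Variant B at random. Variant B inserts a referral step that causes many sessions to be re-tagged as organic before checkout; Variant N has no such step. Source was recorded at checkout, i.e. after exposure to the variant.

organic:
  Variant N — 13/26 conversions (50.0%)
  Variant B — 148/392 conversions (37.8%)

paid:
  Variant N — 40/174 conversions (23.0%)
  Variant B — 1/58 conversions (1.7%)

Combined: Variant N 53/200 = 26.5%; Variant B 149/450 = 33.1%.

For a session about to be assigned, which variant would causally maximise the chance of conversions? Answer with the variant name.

Variant B

The traffic source-specific comparison favours Variant N throughout, but the pooled figures favour Variant B. The question is whether to condition on traffic source.
Traffic source lies on the pathway variant → traffic source → outcome, so adjusting for it blocks the indirect effect. For the total causal effect of variant, use the unadjusted pooled rates.
Pooled: Variant N 26.5% vs Variant B 33.1%; Variant B is higher overall.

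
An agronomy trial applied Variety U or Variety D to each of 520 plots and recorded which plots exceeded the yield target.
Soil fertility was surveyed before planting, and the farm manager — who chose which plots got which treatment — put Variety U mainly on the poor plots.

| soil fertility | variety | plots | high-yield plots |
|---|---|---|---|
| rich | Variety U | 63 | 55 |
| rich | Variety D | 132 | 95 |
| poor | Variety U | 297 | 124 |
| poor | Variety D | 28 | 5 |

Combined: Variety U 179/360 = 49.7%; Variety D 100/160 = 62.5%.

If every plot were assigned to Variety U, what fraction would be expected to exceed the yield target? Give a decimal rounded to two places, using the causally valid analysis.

0.59

The stratified and pooled comparisons disagree (Variety U wins within each soil fertility; Variety D wins overall), so the answer turns on the causal role of soil fertility.
Since soil fertility is a pre-existing factor (not a product of the variety) and it affects the outcome on its own, it is a confounder. The stratified rates, not the pooled rate, identify the causal effect.
Standardising Variety U to the population soil fertility mix: 0.375·55/63 + 0.625·124/297 = 0.588.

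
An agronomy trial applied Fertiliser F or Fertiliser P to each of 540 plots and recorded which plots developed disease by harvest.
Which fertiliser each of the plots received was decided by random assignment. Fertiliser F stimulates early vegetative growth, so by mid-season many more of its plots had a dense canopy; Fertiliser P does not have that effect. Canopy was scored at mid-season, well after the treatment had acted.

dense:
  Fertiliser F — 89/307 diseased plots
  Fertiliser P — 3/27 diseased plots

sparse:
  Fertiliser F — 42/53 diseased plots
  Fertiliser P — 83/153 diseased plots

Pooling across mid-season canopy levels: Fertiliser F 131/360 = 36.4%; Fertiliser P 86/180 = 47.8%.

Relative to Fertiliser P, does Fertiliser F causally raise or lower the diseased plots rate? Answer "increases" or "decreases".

The distribution of mid-season canopy is itself part of what the fertiliser does — it is an intermediate outcome. Holding it fixed would remove that part of the effect; the total effect is the pooled difference.
Pooled: Fertiliser F 36.4% vs Fertiliser P 47.8%; Fertiliser F is lower overall.

decreases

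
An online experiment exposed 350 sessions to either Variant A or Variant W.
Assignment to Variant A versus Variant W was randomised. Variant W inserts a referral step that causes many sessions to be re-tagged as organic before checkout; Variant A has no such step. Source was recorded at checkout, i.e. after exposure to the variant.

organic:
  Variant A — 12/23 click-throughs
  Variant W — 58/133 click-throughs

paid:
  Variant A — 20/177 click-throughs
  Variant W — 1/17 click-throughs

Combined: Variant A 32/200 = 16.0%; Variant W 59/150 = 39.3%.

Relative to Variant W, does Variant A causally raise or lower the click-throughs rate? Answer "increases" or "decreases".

decreases

The traffic source-specific comparison favours Variant A throughout, but the pooled figures favour Variant W. The question is whether to condition on traffic source.
Traffic source lies on the pathway variant → traffic source → outcome, so adjusting for it blocks the indirect effect. For the total causal effect of variant, use the unadjusted pooled rates.
Pooled: Variant A 16.0% vs Variant W 39.3%; Variant W is higher overall.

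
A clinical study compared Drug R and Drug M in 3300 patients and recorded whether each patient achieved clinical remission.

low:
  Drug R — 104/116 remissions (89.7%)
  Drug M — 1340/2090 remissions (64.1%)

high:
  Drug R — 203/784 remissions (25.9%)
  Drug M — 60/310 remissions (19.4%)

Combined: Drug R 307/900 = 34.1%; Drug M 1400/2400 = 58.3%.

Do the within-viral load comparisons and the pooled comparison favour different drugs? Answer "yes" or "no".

yes

Within each viral load level (low 89.7% vs 64.1%; high 25.9% vs 19.4%), Drug R has the higher rate every time. Pooled: 34.1% vs 58.3% — Drug M has the higher rate overall. The two comparisons disagree.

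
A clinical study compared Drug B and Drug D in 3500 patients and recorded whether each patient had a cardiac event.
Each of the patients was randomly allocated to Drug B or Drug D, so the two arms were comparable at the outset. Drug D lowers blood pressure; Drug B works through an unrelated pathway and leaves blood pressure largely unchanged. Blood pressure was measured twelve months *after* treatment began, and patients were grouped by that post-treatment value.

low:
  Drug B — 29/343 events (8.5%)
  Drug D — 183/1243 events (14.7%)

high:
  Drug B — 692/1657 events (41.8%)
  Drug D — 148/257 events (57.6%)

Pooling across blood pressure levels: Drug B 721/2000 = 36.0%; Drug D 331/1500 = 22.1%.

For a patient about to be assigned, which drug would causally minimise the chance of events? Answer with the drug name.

Blood pressure here is a post-treatment variable shaped by the drug; conditioning on it would introduce bias rather than remove it. The overall comparison is the causal one.
Pooled: Drug B 36.0% vs Drug D 22.1%; Drug D is lower overall.

Drug D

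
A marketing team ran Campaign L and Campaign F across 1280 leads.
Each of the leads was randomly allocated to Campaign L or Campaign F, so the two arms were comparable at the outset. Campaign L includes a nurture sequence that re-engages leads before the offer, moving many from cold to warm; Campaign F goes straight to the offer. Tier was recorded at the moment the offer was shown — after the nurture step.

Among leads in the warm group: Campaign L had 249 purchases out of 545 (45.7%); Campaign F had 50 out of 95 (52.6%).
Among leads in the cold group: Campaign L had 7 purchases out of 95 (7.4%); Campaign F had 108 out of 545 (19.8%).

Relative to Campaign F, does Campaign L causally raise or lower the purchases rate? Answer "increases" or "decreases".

Engagement tier here is a post-treatment variable shaped by the campaign; conditioning on it would introduce bias rather than remove it. The overall comparison is the causal one.
Pooled: Campaign L 40.0% vs Campaign F 24.7%; Campaign L is higher overall.

increases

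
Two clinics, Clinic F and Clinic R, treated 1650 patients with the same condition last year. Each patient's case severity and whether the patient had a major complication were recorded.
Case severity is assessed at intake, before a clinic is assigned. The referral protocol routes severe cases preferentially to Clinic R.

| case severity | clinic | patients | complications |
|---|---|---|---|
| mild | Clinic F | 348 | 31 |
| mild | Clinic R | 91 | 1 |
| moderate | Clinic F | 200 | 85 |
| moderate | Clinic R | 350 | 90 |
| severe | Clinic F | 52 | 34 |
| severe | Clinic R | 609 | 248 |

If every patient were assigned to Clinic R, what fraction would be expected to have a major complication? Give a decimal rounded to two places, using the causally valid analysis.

0.25

The imbalance in case severity arose from how patients were allocated, not from anything the clinic did; and case severity independently affects the outcome. The pooled gap is confounded — condition on case severity.
Standardising Clinic R to the population case severity mix: 0.266·1/91 + 0.333·90/350 + 0.401·248/609 = 0.252.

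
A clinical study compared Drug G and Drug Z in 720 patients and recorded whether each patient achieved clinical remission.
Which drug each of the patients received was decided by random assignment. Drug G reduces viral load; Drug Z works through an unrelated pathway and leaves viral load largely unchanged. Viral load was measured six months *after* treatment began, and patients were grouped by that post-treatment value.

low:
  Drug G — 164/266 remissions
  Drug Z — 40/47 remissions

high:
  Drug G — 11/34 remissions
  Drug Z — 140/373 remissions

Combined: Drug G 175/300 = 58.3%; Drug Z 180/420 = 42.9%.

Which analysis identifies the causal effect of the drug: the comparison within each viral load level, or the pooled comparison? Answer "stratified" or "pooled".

Drug Z is higher inside every viral load stratum but Drug G is higher in aggregate. Whether to stratify depends on how viral load relates to the drug.
Stratifying would compare drugs among patients the drugs themselves sorted into viral load groups — a form of selection on an intermediate. The unconditioned pooled rates give the total causal effect.
Pooled: Drug G 58.3% vs Drug Z 42.9%; Drug G is higher overall.

pooled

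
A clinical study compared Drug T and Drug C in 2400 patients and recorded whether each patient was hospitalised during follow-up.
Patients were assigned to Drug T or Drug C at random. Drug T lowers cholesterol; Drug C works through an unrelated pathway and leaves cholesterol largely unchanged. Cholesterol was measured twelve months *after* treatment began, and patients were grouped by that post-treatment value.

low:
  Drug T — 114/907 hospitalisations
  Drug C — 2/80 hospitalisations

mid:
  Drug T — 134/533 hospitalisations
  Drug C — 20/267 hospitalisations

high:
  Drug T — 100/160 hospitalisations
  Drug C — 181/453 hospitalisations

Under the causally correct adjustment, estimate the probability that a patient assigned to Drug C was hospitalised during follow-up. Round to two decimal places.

Stratifying would compare drugs among patients the drugs themselves sorted into cholesterol groups — a form of selection on an intermediate. The unconditioned pooled rates give the total causal effect.
So P(outcome | do(Drug C)) is just the pooled rate for Drug C: 203/800 = 0.254.

0.25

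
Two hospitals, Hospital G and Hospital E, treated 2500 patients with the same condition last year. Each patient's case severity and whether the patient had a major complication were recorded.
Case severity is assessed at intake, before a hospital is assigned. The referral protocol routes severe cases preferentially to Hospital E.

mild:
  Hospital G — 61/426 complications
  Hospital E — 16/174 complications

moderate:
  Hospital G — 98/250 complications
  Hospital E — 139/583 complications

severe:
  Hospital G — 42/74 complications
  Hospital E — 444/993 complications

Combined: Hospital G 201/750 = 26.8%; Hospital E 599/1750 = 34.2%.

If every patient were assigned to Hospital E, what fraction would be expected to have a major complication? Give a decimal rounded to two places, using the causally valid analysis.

0.29

Case severity is set before the hospital has any effect — it is not caused by the hospital — and it independently drives the outcome. That makes it a confounder, so the causal comparison is within case severity levels.
Standardising Hospital E to the population case severity mix: 0.240·16/174 + 0.333·139/583 + 0.427·444/993 = 0.292.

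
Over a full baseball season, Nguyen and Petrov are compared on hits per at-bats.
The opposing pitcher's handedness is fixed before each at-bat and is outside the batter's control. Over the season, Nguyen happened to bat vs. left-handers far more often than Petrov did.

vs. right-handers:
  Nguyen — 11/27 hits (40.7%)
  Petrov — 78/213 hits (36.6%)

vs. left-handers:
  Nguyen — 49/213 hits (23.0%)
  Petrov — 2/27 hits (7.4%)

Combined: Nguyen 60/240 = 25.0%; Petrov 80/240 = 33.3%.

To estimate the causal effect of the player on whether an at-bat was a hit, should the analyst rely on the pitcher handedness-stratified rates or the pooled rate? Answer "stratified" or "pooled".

stratified

Here pitcher handedness is a common cause — it drives both which player a case falls under and the outcome. The crude comparison mixes populations; the stratum-specific rates are the causally relevant ones.
Within each level — vs. right-handers: 40.7% vs 36.6%; vs. left-handers: 23.0% vs 7.4% — Nguyen is higher every time.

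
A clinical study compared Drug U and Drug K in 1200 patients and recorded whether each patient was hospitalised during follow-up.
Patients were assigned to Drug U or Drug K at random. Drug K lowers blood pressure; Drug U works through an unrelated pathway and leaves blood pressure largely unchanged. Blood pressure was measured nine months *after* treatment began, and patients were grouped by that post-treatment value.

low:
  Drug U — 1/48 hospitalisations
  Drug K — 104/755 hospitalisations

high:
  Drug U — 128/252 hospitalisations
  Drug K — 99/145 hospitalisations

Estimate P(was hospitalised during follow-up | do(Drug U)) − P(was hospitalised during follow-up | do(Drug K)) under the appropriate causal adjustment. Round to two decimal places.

+0.20

Drug U is lower inside every blood pressure stratum but Drug K is lower in aggregate. Whether to stratify depends on how blood pressure relates to the drug.
Blood pressure lies on the pathway drug → blood pressure → outcome, so adjusting for it blocks the indirect effect. For the total causal effect of drug, use the unadjusted pooled rates.
The causal difference is the pooled difference: 0.430 − 0.226 = +0.204.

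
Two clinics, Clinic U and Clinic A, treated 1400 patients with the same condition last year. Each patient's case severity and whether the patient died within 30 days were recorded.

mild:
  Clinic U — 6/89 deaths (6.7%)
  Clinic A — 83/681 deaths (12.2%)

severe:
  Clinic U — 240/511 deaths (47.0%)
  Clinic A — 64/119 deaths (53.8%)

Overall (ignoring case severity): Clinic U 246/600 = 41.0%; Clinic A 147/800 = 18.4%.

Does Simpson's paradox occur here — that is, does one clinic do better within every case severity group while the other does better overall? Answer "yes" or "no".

yes

Within each case severity level (mild 6.7% vs 12.2%; severe 47.0% vs 53.8%), Clinic U has the lower rate every time. Pooled: 41.0% vs 18.4% — Clinic A has the lower rate overall. The two comparisons disagree.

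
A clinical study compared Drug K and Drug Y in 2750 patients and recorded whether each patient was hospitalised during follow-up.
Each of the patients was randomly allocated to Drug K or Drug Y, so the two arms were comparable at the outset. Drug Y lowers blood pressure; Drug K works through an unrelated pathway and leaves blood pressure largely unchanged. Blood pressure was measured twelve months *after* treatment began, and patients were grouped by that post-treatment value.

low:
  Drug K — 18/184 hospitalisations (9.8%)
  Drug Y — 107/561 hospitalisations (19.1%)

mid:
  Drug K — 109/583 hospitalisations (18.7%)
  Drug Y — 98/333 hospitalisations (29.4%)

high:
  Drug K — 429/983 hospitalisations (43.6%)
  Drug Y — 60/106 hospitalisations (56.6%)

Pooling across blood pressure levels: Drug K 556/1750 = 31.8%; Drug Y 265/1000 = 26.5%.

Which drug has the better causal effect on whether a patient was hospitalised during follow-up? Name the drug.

Drug Y

Blood pressure is downstream of the drug. One should not condition on a consequence of treatment, so the overall rates are the right comparison.
Pooled: Drug K 31.8% vs Drug Y 26.5%; Drug Y is lower overall.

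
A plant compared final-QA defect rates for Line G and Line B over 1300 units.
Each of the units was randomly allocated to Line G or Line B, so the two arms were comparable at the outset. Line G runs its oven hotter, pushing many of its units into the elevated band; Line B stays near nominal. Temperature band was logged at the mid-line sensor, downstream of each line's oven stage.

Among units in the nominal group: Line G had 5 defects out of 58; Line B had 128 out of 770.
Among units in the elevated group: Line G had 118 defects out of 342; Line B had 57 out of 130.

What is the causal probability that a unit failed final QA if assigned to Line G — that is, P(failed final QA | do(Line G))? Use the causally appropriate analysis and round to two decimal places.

0.31

Because the line influences in-process temperature band, in-process temperature band is a post-treatment mediator, not a confounder. Stratifying on it would bias the estimate; the causal effect is the crude pooled difference.
So P(outcome | do(Line G)) is just the pooled rate for Line G: 123/400 = 0.307.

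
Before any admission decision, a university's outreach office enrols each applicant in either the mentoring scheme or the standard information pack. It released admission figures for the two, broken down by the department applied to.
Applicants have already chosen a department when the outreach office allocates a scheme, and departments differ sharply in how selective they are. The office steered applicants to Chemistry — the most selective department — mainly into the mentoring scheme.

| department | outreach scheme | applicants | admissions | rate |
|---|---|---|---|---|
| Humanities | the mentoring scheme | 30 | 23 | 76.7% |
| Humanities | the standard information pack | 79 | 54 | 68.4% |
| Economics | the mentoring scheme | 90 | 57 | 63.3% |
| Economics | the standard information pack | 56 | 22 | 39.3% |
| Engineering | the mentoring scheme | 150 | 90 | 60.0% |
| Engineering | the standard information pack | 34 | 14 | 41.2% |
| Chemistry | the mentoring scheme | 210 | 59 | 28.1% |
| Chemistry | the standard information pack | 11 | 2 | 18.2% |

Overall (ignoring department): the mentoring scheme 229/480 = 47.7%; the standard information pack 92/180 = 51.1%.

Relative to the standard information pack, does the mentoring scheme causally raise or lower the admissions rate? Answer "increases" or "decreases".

increases

Since department is a pre-existing factor (not a product of the outreach scheme) and it affects the outcome on its own, it is a confounder. The stratified rates, not the pooled rate, identify the causal effect.
Within each level — Humanities: 76.7% vs 68.4%; Economics: 63.3% vs 39.3%; Engineering: 60.0% vs 41.2%; Chemistry: 28.1% vs 18.2% — the mentoring scheme is higher every time.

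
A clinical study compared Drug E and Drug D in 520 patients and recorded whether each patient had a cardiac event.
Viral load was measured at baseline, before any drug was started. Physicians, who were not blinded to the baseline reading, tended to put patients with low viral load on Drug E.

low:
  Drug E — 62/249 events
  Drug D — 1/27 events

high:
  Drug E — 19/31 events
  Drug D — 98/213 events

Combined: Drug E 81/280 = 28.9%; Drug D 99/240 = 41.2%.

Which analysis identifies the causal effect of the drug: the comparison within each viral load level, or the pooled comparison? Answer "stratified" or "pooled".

Within every viral load level Drug D has the lower rate, yet pooled Drug E does — Simpson's reversal.
Nothing the drug does changes viral load; the imbalance is an allocation artefact. With viral load also predicting the outcome, the pooled figure is confounded, and the within-stratum comparison is the causal one.
Within each level — low: 24.9% vs 3.7%; high: 61.3% vs 46.0% — Drug D is lower every time.

stratified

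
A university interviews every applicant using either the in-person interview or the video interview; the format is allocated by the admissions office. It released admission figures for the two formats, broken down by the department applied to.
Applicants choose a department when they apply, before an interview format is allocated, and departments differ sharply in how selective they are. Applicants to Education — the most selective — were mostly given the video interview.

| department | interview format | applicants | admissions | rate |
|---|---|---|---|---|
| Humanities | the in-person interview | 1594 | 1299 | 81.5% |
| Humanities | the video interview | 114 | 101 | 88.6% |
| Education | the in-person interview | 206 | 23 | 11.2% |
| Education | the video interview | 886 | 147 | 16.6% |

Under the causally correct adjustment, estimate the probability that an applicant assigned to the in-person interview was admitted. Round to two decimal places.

0.54

The department-specific comparison favours the video interview throughout, but the pooled figures favour the in-person interview. The question is whether to condition on department.
The imbalance in department arose from how applicants were allocated, not from anything the interview format did; and department independently affects the outcome. The pooled gap is confounded — condition on department.
Standardising the in-person interview to the population department mix: 0.610·1299/1594 + 0.390·23/206 = 0.541.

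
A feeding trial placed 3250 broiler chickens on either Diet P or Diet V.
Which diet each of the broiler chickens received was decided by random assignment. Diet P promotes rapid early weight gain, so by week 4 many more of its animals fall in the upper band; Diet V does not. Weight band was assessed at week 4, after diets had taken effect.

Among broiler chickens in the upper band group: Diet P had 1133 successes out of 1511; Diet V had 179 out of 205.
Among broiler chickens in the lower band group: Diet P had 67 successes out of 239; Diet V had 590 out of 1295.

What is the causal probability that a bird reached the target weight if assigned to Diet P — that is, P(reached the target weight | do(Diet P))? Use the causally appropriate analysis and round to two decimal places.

Stratifying would compare diets among broiler chickens the diets themselves sorted into week-4 weight band groups — a form of selection on an intermediate. The unconditioned pooled rates give the total causal effect.
So P(outcome | do(Diet P)) is just the pooled rate for Diet P: 1200/1750 = 0.686.

0.69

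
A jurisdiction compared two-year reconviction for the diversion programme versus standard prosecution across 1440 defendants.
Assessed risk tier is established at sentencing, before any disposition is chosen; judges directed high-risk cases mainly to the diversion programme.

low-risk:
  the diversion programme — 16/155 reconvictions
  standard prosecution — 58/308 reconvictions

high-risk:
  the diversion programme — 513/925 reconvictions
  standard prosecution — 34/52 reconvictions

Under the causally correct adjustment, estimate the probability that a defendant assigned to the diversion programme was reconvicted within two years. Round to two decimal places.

0.41

Since assessed risk tier is a pre-existing factor (not a product of the disposition) and it affects the outcome on its own, it is a confounder. The stratified rates, not the pooled rate, identify the causal effect.
Standardising the diversion programme to the population assessed risk tier mix: 0.322·16/155 + 0.678·513/925 = 0.409.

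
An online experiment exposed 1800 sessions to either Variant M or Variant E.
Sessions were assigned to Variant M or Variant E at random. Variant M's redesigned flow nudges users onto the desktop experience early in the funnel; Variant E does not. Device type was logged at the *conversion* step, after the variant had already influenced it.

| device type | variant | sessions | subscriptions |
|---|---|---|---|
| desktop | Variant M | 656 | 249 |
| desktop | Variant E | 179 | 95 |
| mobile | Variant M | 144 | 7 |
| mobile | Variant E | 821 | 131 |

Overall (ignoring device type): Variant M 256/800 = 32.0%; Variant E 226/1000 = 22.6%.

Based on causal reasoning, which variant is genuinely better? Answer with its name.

Variant M

Because the variant influences device type, device type is a post-treatment mediator, not a confounder. Stratifying on it would bias the estimate; the causal effect is the crude pooled difference.
Pooled: Variant M 32.0% vs Variant E 22.6%; Variant M is higher overall.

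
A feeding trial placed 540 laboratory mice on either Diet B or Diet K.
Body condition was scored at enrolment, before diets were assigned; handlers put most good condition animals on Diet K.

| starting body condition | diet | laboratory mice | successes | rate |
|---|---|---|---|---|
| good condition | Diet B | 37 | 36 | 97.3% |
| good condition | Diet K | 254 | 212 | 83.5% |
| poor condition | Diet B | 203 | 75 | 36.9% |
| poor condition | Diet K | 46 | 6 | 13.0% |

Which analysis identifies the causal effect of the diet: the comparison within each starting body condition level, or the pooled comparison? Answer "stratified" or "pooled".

The starting body condition-specific comparison favours Diet B throughout, but the pooled figures favour Diet K. The question is whether to condition on starting body condition.
Starting body condition satisfies the back-door criterion: it is not a descendant of the diet, and it blocks the spurious path from diet to outcome. Adjusting for it (i.e., using the within-starting body condition rates) gives the causal effect.
Within each level — good condition: 97.3% vs 83.5%; poor condition: 36.9% vs 13.0% — Diet B is higher every time.

stratified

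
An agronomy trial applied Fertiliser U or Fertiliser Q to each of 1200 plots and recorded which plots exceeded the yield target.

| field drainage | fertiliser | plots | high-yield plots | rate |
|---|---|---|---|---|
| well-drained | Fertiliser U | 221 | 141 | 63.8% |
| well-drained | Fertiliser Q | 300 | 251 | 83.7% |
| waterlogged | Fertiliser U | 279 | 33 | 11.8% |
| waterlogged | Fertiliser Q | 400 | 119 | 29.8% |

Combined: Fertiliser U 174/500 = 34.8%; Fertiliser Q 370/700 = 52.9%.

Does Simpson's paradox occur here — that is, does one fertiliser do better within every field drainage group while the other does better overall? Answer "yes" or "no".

Within each field drainage level (well-drained 63.8% vs 83.7%; waterlogged 11.8% vs 29.8%), Fertiliser Q has the higher rate every time. Pooled: 34.8% vs 52.9% — Fertiliser Q has the higher rate overall. They agree.

no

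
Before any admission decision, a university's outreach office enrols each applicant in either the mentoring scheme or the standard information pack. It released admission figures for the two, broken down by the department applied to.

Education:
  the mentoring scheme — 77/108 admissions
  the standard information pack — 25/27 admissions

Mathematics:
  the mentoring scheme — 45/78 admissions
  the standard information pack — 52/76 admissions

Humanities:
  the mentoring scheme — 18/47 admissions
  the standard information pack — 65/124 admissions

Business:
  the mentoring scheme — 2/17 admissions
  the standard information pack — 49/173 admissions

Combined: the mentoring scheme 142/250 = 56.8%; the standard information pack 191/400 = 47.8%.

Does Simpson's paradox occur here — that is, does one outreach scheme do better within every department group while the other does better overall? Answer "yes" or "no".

yes

Within each department level (Education 71.3% vs 92.6%; Mathematics 57.7% vs 68.4%; Humanities 38.3% vs 52.4%; Business 11.8% vs 28.3%), the standard information pack has the higher rate every time. Pooled: 56.8% vs 47.8% — the mentoring scheme has the higher rate overall. The two comparisons disagree.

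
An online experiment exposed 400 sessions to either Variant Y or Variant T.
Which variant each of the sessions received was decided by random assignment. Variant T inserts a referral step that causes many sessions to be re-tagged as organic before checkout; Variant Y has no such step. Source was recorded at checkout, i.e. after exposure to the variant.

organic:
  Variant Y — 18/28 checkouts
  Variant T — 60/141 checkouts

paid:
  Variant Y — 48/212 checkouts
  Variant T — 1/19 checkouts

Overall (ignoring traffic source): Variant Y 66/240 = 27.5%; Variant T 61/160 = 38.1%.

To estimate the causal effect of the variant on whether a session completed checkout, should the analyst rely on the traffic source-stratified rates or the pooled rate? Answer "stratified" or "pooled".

pooled

Stratifying would compare variants among sessions the variants themselves sorted into traffic source groups — a form of selection on an intermediate. The unconditioned pooled rates give the total causal effect.
Pooled: Variant Y 27.5% vs Variant T 38.1%; Variant T is higher overall.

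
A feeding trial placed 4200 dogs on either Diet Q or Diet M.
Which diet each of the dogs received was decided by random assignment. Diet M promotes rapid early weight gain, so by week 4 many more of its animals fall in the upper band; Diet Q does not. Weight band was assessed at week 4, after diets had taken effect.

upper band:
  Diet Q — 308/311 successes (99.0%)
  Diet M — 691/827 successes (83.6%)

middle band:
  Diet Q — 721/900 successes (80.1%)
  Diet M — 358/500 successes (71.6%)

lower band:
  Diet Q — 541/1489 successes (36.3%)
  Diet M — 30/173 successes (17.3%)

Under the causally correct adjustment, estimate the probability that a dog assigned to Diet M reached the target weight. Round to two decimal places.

Diet Q is higher inside every week-4 weight band stratum but Diet M is higher in aggregate. Whether to stratify depends on how week-4 weight band relates to the diet.
Because the diet influences week-4 weight band, week-4 weight band is a post-treatment mediator, not a confounder. Stratifying on it would bias the estimate; the causal effect is the crude pooled difference.
So P(outcome | do(Diet M)) is just the pooled rate for Diet M: 1079/1500 = 0.719.

0.72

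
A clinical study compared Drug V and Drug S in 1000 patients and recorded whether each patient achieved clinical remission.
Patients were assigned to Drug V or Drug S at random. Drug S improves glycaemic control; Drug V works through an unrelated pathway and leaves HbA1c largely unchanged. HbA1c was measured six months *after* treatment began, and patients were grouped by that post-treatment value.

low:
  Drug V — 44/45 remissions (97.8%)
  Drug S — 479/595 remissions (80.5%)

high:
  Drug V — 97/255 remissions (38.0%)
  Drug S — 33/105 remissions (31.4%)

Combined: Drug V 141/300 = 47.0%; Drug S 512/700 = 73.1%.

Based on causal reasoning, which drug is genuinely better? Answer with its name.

Drug S

Within every HbA1c level Drug V has the higher rate, yet pooled Drug S does — Simpson's reversal.
The distribution of HbA1c is itself part of what the drug does — it is an intermediate outcome. Holding it fixed would remove that part of the effect; the total effect is the pooled difference.
Pooled: Drug V 47.0% vs Drug S 73.1%; Drug S is higher overall.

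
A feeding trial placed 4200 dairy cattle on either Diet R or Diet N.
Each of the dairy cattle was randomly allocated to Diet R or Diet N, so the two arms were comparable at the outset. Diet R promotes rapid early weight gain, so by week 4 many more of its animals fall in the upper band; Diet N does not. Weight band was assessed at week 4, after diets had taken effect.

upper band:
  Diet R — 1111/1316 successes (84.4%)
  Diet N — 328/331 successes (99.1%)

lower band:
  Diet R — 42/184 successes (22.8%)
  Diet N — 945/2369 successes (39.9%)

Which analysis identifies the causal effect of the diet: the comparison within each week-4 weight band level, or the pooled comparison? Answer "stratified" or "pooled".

Week-4 weight band lies on the pathway diet → week-4 weight band → outcome, so adjusting for it blocks the indirect effect. For the total causal effect of diet, use the unadjusted pooled rates.
Pooled: Diet R 76.9% vs Diet N 47.1%; Diet R is higher overall.

pooled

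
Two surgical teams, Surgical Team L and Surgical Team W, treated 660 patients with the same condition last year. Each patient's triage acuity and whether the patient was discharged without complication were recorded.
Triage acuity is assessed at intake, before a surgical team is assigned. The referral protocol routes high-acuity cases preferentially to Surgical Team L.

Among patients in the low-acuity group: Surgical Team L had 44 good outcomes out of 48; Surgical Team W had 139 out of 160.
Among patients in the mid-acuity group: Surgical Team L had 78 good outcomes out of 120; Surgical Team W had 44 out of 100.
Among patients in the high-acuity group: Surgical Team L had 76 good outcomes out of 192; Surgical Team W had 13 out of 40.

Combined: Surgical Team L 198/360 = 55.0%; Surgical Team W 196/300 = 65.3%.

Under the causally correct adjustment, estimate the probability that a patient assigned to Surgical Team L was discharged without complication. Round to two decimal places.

0.64

Since triage acuity is a pre-existing factor (not a product of the surgical team) and it affects the outcome on its own, it is a confounder. The stratified rates, not the pooled rate, identify the causal effect.
Standardising Surgical Team L to the population triage acuity mix: 0.315·44/48 + 0.333·78/120 + 0.352·76/192 = 0.645.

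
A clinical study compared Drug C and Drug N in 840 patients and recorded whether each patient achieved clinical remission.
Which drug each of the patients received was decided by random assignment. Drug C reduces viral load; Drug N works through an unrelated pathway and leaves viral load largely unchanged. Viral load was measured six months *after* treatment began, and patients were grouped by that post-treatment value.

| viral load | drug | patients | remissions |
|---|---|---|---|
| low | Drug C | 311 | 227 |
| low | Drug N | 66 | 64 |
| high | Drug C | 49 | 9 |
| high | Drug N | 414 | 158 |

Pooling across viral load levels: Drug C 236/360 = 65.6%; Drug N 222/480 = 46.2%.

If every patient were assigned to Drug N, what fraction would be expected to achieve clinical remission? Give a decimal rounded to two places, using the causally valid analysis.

0.46

The stratified and pooled comparisons disagree (Drug N wins within each viral load; Drug C wins overall), so the answer turns on the causal role of viral load.
Viral load here is a post-treatment variable shaped by the drug; conditioning on it would introduce bias rather than remove it. The overall comparison is the causal one.
So P(outcome | do(Drug N)) is just the pooled rate for Drug N: 222/480 = 0.463.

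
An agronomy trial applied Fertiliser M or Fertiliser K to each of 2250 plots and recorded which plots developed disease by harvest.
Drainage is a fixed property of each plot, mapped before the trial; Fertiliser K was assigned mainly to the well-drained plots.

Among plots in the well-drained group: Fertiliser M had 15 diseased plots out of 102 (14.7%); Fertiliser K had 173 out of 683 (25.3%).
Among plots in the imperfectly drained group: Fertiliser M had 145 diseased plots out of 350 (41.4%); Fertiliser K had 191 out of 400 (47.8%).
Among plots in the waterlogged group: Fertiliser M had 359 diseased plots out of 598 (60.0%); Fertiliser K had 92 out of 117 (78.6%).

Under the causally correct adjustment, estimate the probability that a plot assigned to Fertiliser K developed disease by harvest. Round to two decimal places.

Field drainage satisfies the back-door criterion: it is not a descendant of the fertiliser, and it blocks the spurious path from fertiliser to outcome. Adjusting for it (i.e., using the within-field drainage rates) gives the causal effect.
Standardising Fertiliser K to the population field drainage mix: 0.349·173/683 + 0.333·191/400 + 0.318·92/117 = 0.497.

0.50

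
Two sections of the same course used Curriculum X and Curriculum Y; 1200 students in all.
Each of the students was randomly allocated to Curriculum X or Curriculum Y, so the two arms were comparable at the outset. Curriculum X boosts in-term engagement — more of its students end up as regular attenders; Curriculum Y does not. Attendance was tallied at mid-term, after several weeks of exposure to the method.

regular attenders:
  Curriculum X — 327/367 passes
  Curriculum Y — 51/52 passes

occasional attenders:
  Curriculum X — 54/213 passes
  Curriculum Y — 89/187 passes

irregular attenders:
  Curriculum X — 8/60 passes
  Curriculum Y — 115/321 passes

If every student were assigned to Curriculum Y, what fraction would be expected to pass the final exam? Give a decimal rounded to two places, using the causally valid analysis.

0.46

Mid-term attendance lies on the pathway teaching method → mid-term attendance → outcome, so adjusting for it blocks the indirect effect. For the total causal effect of teaching method, use the unadjusted pooled rates.
So P(outcome | do(Curriculum Y)) is just the pooled rate for Curriculum Y: 255/560 = 0.455.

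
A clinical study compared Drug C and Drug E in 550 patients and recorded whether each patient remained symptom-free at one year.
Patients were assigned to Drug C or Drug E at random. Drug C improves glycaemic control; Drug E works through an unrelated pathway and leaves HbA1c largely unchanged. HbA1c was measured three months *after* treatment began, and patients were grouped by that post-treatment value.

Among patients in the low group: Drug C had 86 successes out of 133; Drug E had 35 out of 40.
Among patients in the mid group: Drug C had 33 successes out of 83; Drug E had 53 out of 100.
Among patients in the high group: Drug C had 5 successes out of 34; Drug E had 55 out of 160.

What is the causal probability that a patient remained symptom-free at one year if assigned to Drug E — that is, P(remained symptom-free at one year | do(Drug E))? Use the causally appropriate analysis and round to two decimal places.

0.48

HbA1c lies on the pathway drug → HbA1c → outcome, so adjusting for it blocks the indirect effect. For the total causal effect of drug, use the unadjusted pooled rates.
So P(outcome | do(Drug E)) is just the pooled rate for Drug E: 143/300 = 0.477.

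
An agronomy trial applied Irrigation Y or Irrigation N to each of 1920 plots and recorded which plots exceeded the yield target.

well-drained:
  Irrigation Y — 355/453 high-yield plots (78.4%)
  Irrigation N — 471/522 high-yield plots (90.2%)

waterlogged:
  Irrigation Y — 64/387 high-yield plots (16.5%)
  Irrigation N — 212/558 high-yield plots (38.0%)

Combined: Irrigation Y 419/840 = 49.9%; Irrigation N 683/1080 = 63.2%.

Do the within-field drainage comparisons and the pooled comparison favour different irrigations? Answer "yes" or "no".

no

Within each field drainage level (well-drained 78.4% vs 90.2%; waterlogged 16.5% vs 38.0%), Irrigation N has the higher rate every time. Pooled: 49.9% vs 63.2% — Irrigation N has the higher rate overall. They agree.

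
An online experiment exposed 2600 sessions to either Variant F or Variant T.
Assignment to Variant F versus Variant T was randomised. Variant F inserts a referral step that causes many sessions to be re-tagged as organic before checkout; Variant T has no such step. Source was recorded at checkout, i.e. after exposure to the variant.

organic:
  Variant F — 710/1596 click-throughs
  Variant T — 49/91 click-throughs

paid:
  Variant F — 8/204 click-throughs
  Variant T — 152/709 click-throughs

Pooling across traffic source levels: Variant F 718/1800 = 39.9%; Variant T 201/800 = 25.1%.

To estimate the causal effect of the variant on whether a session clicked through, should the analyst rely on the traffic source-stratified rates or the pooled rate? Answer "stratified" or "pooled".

Within every traffic source level Variant T has the higher rate, yet pooled Variant F does — Simpson's reversal.
Because the variant influences traffic source, traffic source is a post-treatment mediator, not a confounder. Stratifying on it would bias the estimate; the causal effect is the crude pooled difference.
Pooled: Variant F 39.9% vs Variant T 25.1%; Variant F is higher overall.

pooled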